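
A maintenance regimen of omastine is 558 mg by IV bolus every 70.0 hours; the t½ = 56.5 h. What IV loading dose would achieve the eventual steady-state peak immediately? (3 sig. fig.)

k = ln 2 / 56.5 = 0.01227 h⁻¹
Accumulation ratio R = 1 / (1 − e^(−kτ)) = 1 / (1 − e^(−0.01227×70.0)) = 1 / (1 − 0.4237) = 1.735
Loading dose = maintenance dose × R = 558 × 1.735 ≈ 968 mg

968 mg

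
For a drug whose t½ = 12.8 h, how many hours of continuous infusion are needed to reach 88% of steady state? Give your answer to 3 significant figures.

39.2 hours

k = ln 2 / 12.8 = 0.05415 h⁻¹
f = 1 − e^(−kt)  ⇒  t = −ln(1 − f) / k
t = −ln(1 − 0.88) / 0.05415 = 2.120 / 0.05415 ≈ 39.2 hours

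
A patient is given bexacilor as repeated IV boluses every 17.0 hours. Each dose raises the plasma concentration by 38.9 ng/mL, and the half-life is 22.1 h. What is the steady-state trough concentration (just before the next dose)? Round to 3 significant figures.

k = ln 2 / 22.1 = 0.03136 h⁻¹
Fraction remaining after one interval: e^(−kτ) = e^(−0.03136 × 17.0) = 0.5867
R = 1 / (1 − 0.5867) = 2.420
Css,max = 38.9 × 2.420 = 94.13 ng/mL
Css,min = Css,max × e^(−kτ) = 94.13 × 0.5867 ≈ 55.2 ng/mL

55.2 ng/mL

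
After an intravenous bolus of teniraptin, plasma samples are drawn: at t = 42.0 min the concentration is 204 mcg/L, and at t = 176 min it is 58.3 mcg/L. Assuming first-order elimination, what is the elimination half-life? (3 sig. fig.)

k = ln(C₁/C₂) / (t₂ − t₁) = ln(204/58.3) / (176 − 42.0)
  = 1.253 / 134.0 = 0.009347 min⁻¹
t½ = ln 2 / k = ln 2 / 0.009347 ≈ 74.2 minutes

74.2 minutes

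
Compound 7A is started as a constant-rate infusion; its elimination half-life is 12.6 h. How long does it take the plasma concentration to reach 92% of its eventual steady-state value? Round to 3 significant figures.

k = ln 2 / 12.6 = 0.05501 h⁻¹
f = 1 − e^(−kt)  ⇒  t = −ln(1 − f) / k
t = −ln(1 − 0.92) / 0.05501 = 2.526 / 0.05501 ≈ 45.9 hours

45.9 hours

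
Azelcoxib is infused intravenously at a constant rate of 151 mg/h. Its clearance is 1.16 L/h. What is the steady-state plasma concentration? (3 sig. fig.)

130 mg/L

Css = infusion rate / CL = 151 / 1.16 ≈ 130 mg/L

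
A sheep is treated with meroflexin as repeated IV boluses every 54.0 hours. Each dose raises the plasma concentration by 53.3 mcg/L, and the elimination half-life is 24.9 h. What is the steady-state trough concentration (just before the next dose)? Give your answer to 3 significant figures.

k = ln 2 / 24.9 = 0.02784 h⁻¹
Fraction remaining after one interval: e^(−kτ) = e^(−0.02784 × 54.0) = 0.2224
R = 1 / (1 − 0.2224) = 1.286
Css,max = 53.3 × 1.286 = 68.55 mcg/L
Css,min = Css,max × e^(−kτ) = 68.55 × 0.2224 ≈ 15.2 mcg/L

15.2 mcg/L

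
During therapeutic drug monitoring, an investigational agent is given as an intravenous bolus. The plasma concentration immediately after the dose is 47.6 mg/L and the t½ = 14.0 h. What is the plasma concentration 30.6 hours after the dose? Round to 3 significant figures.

k = ln 2 / 14.0 = 0.04951 h⁻¹
30.6 h is 2.186 half-lives, so C = 47.6 × (1/2)^2.186 = 47.6 × 0.2198 ≈ 10.5 mg/L

10.5 mg/L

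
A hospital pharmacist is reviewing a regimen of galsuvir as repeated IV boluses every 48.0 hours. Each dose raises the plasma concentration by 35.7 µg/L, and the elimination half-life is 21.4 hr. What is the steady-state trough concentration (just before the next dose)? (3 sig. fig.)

k = ln 2 / 21.4 = 0.03239 hr⁻¹
Fraction remaining after one interval: e^(−kτ) = e^(−0.03239 × 48.0) = 0.2112
R = 1 / (1 − 0.2112) = 1.268
Css,max = 35.7 × 1.268 = 45.26 µg/L
Css,min = Css,max × e^(−kτ) = 45.26 × 0.2112 ≈ 9.56 µg/L

9.56 µg/L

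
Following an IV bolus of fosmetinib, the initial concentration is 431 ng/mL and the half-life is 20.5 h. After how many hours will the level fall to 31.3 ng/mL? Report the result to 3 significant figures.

77.6 hours

k = ln 2 / 20.5 = 0.03381 h⁻¹
C(t) = C₀ e^(−kt)  ⇒  t = ln(C₀/C) / k
t = ln(431/31.3) / 0.03381 = 2.622 / 0.03381 ≈ 77.6 hours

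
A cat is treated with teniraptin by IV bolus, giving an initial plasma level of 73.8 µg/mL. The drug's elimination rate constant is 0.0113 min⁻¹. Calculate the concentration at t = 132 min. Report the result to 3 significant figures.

C(t) = C₀ e^(−kt) = 73.8 × e^(−0.01130 × 132) = 73.8 × e^(−1.492) = 73.8 × 0.2250 ≈ 16.6 µg/mL

16.6 µg/mL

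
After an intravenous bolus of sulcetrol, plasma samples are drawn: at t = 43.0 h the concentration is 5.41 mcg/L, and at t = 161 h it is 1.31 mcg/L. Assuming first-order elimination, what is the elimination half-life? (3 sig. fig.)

k = ln(C₁/C₂) / (t₂ − t₁) = ln(5.41/1.31) / (161 − 43.0)
  = 1.418 / 118.0 = 0.01202 h⁻¹
t½ = ln 2 / k = ln 2 / 0.01202 ≈ 57.7 hours

57.7 hours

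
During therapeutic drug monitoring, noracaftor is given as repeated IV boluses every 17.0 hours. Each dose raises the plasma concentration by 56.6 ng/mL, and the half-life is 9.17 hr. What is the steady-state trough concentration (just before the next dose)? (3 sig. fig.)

21.6 ng/mL

k = ln 2 / 9.17 = 0.07559 hr⁻¹
Fraction remaining after one interval: e^(−kτ) = e^(−0.07559 × 17.0) = 0.2766
R = 1 / (1 − 0.2766) = 1.382
Css,max = 56.6 × 1.382 = 78.25 ng/mL
Css,min = Css,max × e^(−kτ) = 78.25 × 0.2766 ≈ 21.6 ng/mL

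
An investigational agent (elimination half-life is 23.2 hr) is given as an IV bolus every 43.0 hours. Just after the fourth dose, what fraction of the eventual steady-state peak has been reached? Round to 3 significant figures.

0.994

k = ln 2 / 23.2 = 0.02988 hr⁻¹
f_n = 1 − e^(−nkτ) = 1 − e^(−4 × 0.02988 × 43.0) = 1 − e^(−5.139) = 1 − 0.005864 ≈ 0.994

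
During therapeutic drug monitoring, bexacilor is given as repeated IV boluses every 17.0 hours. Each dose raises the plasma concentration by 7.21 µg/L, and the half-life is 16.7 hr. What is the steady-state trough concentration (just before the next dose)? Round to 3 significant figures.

7.03 µg/L

k = ln 2 / 16.7 = 0.04151 hr⁻¹
Fraction remaining after one interval: e^(−kτ) = e^(−0.04151 × 17.0) = 0.4938
R = 1 / (1 − 0.4938) = 1.976
Css,max = 7.21 × 1.976 = 14.24 µg/L
Css,min = Css,max × e^(−kτ) = 14.24 × 0.4938 ≈ 7.03 µg/L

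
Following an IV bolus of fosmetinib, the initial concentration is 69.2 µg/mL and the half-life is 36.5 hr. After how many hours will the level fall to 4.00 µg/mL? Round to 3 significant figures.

150 hours

k = ln 2 / 36.5 = 0.01899 hr⁻¹
C(t) = C₀ e^(−kt)  ⇒  t = ln(C₀/C) / k
t = ln(69.2/4.00) / 0.01899 = 2.851 / 0.01899 ≈ 150 hours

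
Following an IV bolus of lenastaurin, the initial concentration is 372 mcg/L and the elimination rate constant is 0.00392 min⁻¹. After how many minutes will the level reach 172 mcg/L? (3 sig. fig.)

C(t) = C₀ e^(−kt)  ⇒  t = ln(C₀/C) / k
t = ln(372/172) / 0.003920 = 0.7714 / 0.003920 ≈ 197 minutes

197 minutes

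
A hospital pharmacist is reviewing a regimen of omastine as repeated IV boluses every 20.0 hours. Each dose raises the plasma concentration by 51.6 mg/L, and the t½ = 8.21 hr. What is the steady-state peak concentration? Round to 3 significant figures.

k = ln 2 / 8.21 = 0.08443 hr⁻¹
Fraction remaining after one interval: e^(−kτ) = e^(−0.08443 × 20.0) = 0.1848
R = 1 / (1 − 0.1848) = 1.227
Css,max = 51.6 × 1.227 ≈ 63.3 mg/L

63.3 mg/L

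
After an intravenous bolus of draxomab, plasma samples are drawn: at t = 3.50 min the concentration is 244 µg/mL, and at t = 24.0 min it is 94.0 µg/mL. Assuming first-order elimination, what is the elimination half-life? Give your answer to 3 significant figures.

k = ln(C₁/C₂) / (t₂ − t₁) = ln(244/94.0) / (24.0 − 3.50)
  = 0.9539 / 20.50 = 0.04653 min⁻¹
t½ = ln 2 / k = ln 2 / 0.04653 ≈ 14.9 minutes

14.9 minutes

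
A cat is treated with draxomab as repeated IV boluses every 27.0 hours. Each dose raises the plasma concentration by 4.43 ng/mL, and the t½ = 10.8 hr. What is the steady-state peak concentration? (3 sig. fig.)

k = ln 2 / 10.8 = 0.06418 hr⁻¹
Fraction remaining after one interval: e^(−kτ) = e^(−0.06418 × 27.0) = 0.1768
R = 1 / (1 − 0.1768) = 1.215
Css,max = 4.43 × 1.215 ≈ 5.38 ng/mL

5.38 ng/mL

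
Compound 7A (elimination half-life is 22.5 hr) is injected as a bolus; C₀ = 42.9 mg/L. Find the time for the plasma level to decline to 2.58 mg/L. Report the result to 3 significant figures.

91.2 hours

k = ln 2 / 22.5 = 0.03081 hr⁻¹
C(t) = C₀ e^(−kt)  ⇒  t = ln(C₀/C) / k
t = ln(42.9/2.58) / 0.03081 = 2.811 / 0.03081 ≈ 91.2 hours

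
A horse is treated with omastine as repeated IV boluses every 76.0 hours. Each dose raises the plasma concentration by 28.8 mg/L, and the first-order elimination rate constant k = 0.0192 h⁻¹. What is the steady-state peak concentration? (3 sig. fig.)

37.5 mg/L

Fraction remaining after one interval: e^(−kτ) = e^(−0.01920 × 76.0) = 0.2324
R = 1 / (1 − 0.2324) = 1.303
Css,max = 28.8 × 1.303 ≈ 37.5 mg/L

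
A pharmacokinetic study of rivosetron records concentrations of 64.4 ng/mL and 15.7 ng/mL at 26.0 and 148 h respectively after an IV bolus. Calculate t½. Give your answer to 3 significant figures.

k = ln(C₁/C₂) / (t₂ − t₁) = ln(64.4/15.7) / (148 − 26.0)
  = 1.411 / 122.0 = 0.01157 h⁻¹
t½ = ln 2 / k = ln 2 / 0.01157 ≈ 59.9 hours

59.9 hours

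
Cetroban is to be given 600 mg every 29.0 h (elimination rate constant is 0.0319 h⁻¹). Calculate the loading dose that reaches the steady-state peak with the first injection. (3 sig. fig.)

994 mg

Accumulation ratio R = 1 / (1 − e^(−kτ)) = 1 / (1 − e^(−0.03190×29.0)) = 1 / (1 − 0.3965) = 1.657
Loading dose = maintenance dose × R = 600 × 1.657 ≈ 994 mg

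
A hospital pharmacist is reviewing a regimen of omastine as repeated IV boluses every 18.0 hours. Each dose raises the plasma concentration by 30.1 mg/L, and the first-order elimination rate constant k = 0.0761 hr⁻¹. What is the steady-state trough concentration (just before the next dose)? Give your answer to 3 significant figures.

Fraction remaining after one interval: e^(−kτ) = e^(−0.07610 × 18.0) = 0.2542
R = 1 / (1 − 0.2542) = 1.341
Css,max = 30.1 × 1.341 = 40.36 mg/L
Css,min = Css,max × e^(−kτ) = 40.36 × 0.2542 ≈ 10.3 mg/L

10.3 mg/L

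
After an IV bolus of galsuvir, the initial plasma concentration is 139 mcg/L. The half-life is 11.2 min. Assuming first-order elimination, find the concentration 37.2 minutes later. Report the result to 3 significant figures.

k = ln 2 / 11.2 = 0.06189 min⁻¹
C(t) = C₀ e^(−kt) = 139 × e^(−0.06189 × 37.2) = 139 × e^(−2.302) = 139 × 0.1000 ≈ 13.9 mcg/L

13.9 mcg/L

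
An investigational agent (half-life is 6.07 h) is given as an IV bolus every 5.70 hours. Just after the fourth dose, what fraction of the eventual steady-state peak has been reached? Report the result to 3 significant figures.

k = ln 2 / 6.07 = 0.1142 h⁻¹
f_n = 1 − e^(−nkτ) = 1 − e^(−4 × 0.1142 × 5.70) = 1 − e^(−2.604) = 1 − 0.07401 ≈ 0.926

0.926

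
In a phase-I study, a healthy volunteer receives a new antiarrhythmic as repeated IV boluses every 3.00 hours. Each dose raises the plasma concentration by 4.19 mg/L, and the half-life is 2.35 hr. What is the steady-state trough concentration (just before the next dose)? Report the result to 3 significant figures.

k = ln 2 / 2.35 = 0.2950 hr⁻¹
Fraction remaining after one interval: e^(−kτ) = e^(−0.2950 × 3.00) = 0.4128
R = 1 / (1 − 0.4128) = 1.703
Css,max = 4.19 × 1.703 = 7.135 mg/L
Css,min = Css,max × e^(−kτ) = 7.135 × 0.4128 ≈ 2.95 mg/L

2.95 mg/L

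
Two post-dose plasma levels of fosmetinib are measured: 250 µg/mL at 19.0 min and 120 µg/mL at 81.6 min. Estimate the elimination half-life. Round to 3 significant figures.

59.1 minutes

k = ln(C₁/C₂) / (t₂ − t₁) = ln(250/120) / (81.6 − 19.0)
  = 0.7340 / 62.60 = 0.01172 min⁻¹
t½ = ln 2 / k = ln 2 / 0.01172 ≈ 59.1 minutes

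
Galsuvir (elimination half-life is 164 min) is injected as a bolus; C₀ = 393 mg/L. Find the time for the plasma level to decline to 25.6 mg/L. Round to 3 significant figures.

k = ln 2 / 164 = 0.004227 min⁻¹
C(t) = C₀ e^(−kt)  ⇒  t = ln(C₀/C) / k
t = ln(393/25.6) / 0.004227 = 2.731 / 0.004227 ≈ 646 minutes

646 minutes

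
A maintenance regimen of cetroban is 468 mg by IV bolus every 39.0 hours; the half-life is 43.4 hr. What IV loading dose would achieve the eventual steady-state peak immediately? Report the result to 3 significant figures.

1010 mg

k = ln 2 / 43.4 = 0.01597 hr⁻¹
Accumulation ratio R = 1 / (1 − e^(−kτ)) = 1 / (1 − e^(−0.01597×39.0)) = 1 / (1 − 0.5364) = 2.157
Loading dose = maintenance dose × R = 468 × 2.157 ≈ 1010 mg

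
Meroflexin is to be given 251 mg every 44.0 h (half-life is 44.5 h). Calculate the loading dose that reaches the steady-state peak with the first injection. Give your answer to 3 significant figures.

k = ln 2 / 44.5 = 0.01558 h⁻¹
Accumulation ratio R = 1 / (1 − e^(−kτ)) = 1 / (1 − e^(−0.01558×44.0)) = 1 / (1 − 0.5039) = 2.016
Loading dose = maintenance dose × R = 251 × 2.016 ≈ 506 mg

506 mg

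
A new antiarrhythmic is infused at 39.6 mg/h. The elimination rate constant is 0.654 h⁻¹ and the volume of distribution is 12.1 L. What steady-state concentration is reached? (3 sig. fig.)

5.00 mg/L

CL = k · V = 0.654 × 12.1 = 7.913 L/h
Css = rate / CL = 39.6 / 7.913 ≈ 5.00 mg/L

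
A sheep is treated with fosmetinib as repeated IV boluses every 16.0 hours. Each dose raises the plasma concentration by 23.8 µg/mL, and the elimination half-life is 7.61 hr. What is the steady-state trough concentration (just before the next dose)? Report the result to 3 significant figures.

k = ln 2 / 7.61 = 0.09108 hr⁻¹
Fraction remaining after one interval: e^(−kτ) = e^(−0.09108 × 16.0) = 0.2329
R = 1 / (1 − 0.2329) = 1.304
Css,max = 23.8 × 1.304 = 31.02 µg/mL
Css,min = Css,max × e^(−kτ) = 31.02 × 0.2329 ≈ 7.22 µg/mL

7.22 µg/mL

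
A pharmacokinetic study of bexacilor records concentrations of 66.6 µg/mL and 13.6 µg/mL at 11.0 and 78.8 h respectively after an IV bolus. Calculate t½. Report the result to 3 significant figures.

k = ln(C₁/C₂) / (t₂ − t₁) = ln(66.6/13.6) / (78.8 − 11.0)
  = 1.589 / 67.80 = 0.02343 h⁻¹
t½ = ln 2 / k = ln 2 / 0.02343 ≈ 29.6 hours

29.6 hours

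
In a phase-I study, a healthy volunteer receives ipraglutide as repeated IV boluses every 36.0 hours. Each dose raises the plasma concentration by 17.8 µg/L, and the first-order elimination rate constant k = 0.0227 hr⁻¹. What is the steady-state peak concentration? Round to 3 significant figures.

Fraction remaining after one interval: e^(−kτ) = e^(−0.02270 × 36.0) = 0.4417
R = 1 / (1 − 0.4417) = 1.791
Css,max = 17.8 × 1.791 ≈ 31.9 µg/L

31.9 µg/L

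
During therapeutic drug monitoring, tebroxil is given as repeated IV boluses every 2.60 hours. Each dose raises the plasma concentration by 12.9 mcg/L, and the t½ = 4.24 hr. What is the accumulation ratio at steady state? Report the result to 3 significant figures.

k = ln 2 / 4.24 = 0.1635 hr⁻¹
Fraction remaining after one interval: e^(−kτ) = e^(−0.1635 × 2.60) = 0.6537
R = 1 / (1 − 0.6537) = 1 / 0.3463 ≈ 2.89

2.89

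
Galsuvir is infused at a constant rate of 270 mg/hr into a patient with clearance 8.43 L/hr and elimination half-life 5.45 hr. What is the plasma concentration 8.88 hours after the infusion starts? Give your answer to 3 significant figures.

21.7 mg/L

Css = rate / CL = 270 / 8.43 = 32.03 mg/L
k = ln 2 / 5.45 = 0.1272 hr⁻¹
C(t) = Css (1 − e^(−kt)) = 32.03 × (1 − e^(−1.129)) = 32.03 × 0.6768 ≈ 21.7 mg/L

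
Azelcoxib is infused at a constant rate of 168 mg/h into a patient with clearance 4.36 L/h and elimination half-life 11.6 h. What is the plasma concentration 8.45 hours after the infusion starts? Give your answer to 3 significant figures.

Css = rate / CL = 168 / 4.36 = 38.53 µg/mL
k = ln 2 / 11.6 = 0.05975 h⁻¹
C(t) = Css (1 − e^(−kt)) = 38.53 × (1 − e^(−0.5049)) = 38.53 × 0.3964 ≈ 15.3 µg/mL

15.3 µg/mL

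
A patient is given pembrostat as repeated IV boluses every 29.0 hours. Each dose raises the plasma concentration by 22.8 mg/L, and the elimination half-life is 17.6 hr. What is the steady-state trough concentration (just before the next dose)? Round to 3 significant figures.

10.7 mg/L

k = ln 2 / 17.6 = 0.03938 hr⁻¹
Fraction remaining after one interval: e^(−kτ) = e^(−0.03938 × 29.0) = 0.3191
R = 1 / (1 − 0.3191) = 1.469
Css,max = 22.8 × 1.469 = 33.49 mg/L
Css,min = Css,max × e^(−kτ) = 33.49 × 0.3191 ≈ 10.7 mg/L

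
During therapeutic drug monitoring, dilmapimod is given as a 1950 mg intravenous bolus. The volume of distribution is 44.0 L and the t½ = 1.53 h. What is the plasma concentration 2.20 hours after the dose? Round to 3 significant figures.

C₀ = dose / V = 1950 / 44.0 = 44.32 mg/L
k = ln 2 / 1.53 = 0.4530 h⁻¹
C(t) = C₀ e^(−kt) = 44.32 × e^(−0.4530 × 2.20) = 44.32 × e^(−0.9967) = 44.32 × 0.3691 ≈ 16.4 mg/L

16.4 mg/L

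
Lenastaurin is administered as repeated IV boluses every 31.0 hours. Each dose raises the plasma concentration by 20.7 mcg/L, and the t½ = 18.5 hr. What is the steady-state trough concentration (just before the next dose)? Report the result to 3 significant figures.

k = ln 2 / 18.5 = 0.03747 hr⁻¹
Fraction remaining after one interval: e^(−kτ) = e^(−0.03747 × 31.0) = 0.3130
R = 1 / (1 − 0.3130) = 1.456
Css,max = 20.7 × 1.456 = 30.13 mcg/L
Css,min = Css,max × e^(−kτ) = 30.13 × 0.3130 ≈ 9.43 mcg/L

9.43 mcg/L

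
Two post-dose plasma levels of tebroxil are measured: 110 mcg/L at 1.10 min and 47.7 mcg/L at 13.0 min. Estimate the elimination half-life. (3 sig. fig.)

9.87 minutes

k = ln(C₁/C₂) / (t₂ − t₁) = ln(110/47.7) / (13.0 − 1.10)
  = 0.8355 / 11.90 = 0.07021 min⁻¹
t½ = ln 2 / k = ln 2 / 0.07021 ≈ 9.87 minutes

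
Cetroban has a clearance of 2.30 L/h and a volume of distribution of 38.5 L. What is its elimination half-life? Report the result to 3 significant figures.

k = CL / V = 2.30 / 38.5 = 0.05974 h⁻¹
t½ = ln 2 / k = ln 2 / 0.05974 ≈ 11.6 hours

11.6 hours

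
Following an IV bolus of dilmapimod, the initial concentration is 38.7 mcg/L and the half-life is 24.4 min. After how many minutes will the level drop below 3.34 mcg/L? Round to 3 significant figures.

k = ln 2 / 24.4 = 0.02841 min⁻¹
C(t) = C₀ e^(−kt)  ⇒  t = ln(C₀/C) / k
t = ln(38.7/3.34) / 0.02841 = 2.450 / 0.02841 ≈ 86.2 minutes

86.2 minutes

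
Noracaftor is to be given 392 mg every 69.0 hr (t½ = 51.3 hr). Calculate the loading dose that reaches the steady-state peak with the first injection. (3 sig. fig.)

646 mg

k = ln 2 / 51.3 = 0.01351 hr⁻¹
Accumulation ratio R = 1 / (1 − e^(−kτ)) = 1 / (1 − e^(−0.01351×69.0)) = 1 / (1 − 0.3936) = 1.649
Loading dose = maintenance dose × R = 392 × 1.649 ≈ 646 mg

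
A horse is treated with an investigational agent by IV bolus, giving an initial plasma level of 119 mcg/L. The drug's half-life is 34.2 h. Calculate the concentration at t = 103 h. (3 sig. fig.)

14.8 mcg/L

k = ln 2 / 34.2 = 0.02027 h⁻¹
C(t) = C₀ e^(−kt) = 119 × e^(−0.02027 × 103) = 119 × e^(−2.088) = 119 × 0.1240 ≈ 14.8 mcg/L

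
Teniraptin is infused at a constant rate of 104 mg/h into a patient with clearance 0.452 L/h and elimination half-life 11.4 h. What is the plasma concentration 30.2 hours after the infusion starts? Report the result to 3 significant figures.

193 mg/L

Css = rate / CL = 104 / 0.452 = 230.1 mg/L
k = ln 2 / 11.4 = 0.06080 h⁻¹
C(t) = Css (1 − e^(−kt)) = 230.1 × (1 − e^(−1.836)) = 230.1 × 0.8406 ≈ 193 mg/L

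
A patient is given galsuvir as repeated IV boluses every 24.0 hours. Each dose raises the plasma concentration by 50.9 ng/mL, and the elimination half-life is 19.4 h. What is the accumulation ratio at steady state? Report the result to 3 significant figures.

k = ln 2 / 19.4 = 0.03573 h⁻¹
Fraction remaining after one interval: e^(−kτ) = e^(−0.03573 × 24.0) = 0.4242
R = 1 / (1 − 0.4242) = 1 / 0.5758 ≈ 1.74

1.74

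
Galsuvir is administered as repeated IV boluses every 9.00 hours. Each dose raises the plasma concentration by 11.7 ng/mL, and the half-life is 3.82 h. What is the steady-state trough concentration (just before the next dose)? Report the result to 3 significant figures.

2.84 ng/mL

k = ln 2 / 3.82 = 0.1815 h⁻¹
Fraction remaining after one interval: e^(−kτ) = e^(−0.1815 × 9.00) = 0.1953
R = 1 / (1 − 0.1953) = 1.243
Css,max = 11.7 × 1.243 = 14.54 ng/mL
Css,min = Css,max × e^(−kτ) = 14.54 × 0.1953 ≈ 2.84 ng/mL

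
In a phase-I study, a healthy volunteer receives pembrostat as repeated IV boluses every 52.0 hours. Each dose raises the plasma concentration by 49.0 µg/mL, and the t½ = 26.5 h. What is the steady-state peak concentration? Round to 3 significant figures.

k = ln 2 / 26.5 = 0.02616 h⁻¹
Fraction remaining after one interval: e^(−kτ) = e^(−0.02616 × 52.0) = 0.2566
R = 1 / (1 − 0.2566) = 1.345
Css,max = 49.0 × 1.345 ≈ 65.9 µg/mL

65.9 µg/mL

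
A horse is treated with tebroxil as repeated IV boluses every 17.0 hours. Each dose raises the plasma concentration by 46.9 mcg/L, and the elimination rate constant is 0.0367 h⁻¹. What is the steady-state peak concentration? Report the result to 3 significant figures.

Fraction remaining after one interval: e^(−kτ) = e^(−0.03670 × 17.0) = 0.5359
R = 1 / (1 − 0.5359) = 2.154
Css,max = 46.9 × 2.154 ≈ 101 mcg/L

101 mcg/L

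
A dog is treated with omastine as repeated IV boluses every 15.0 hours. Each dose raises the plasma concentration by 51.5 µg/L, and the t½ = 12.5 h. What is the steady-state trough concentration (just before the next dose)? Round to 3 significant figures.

39.7 µg/L

k = ln 2 / 12.5 = 0.05545 h⁻¹
Fraction remaining after one interval: e^(−kτ) = e^(−0.05545 × 15.0) = 0.4353
R = 1 / (1 − 0.4353) = 1.771
Css,max = 51.5 × 1.771 = 91.19 µg/L
Css,min = Css,max × e^(−kτ) = 91.19 × 0.4353 ≈ 39.7 µg/L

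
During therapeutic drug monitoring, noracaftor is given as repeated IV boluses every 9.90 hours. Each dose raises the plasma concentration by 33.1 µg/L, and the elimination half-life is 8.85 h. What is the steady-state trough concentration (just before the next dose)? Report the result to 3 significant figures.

k = ln 2 / 8.85 = 0.07832 h⁻¹
Fraction remaining after one interval: e^(−kτ) = e^(−0.07832 × 9.90) = 0.4605
R = 1 / (1 − 0.4605) = 1.854
Css,max = 33.1 × 1.854 = 61.36 µg/L
Css,min = Css,max × e^(−kτ) = 61.36 × 0.4605 ≈ 28.3 µg/L

28.3 µg/L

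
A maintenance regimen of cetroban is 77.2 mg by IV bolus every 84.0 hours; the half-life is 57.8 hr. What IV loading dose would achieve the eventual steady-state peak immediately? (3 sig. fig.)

122 mg

k = ln 2 / 57.8 = 0.01199 hr⁻¹
Accumulation ratio R = 1 / (1 − e^(−kτ)) = 1 / (1 − e^(−0.01199×84.0)) = 1 / (1 − 0.3652) = 1.575
Loading dose = maintenance dose × R = 77.2 × 1.575 ≈ 122 mg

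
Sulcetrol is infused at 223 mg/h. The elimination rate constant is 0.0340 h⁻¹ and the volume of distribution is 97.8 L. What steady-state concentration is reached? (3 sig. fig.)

67.1 mg/L

CL = k · V = 0.0340 × 97.8 = 3.325 L/h
Css = rate / CL = 223 / 3.325 ≈ 67.1 mg/L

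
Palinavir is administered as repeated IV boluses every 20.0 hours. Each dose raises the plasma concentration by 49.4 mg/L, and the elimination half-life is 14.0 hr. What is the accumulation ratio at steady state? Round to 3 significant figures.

k = ln 2 / 14.0 = 0.04951 hr⁻¹
Fraction remaining after one interval: e^(−kτ) = e^(−0.04951 × 20.0) = 0.3715
R = 1 / (1 − 0.3715) = 1 / 0.6285 ≈ 1.59

1.59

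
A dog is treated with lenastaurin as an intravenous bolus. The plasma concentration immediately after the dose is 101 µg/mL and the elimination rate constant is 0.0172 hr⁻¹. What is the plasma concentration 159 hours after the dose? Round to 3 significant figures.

C(t) = C₀ e^(−kt) = 101 × e^(−0.01720 × 159) = 101 × e^(−2.735) = 101 × 0.06491 ≈ 6.56 µg/mL

6.56 µg/mL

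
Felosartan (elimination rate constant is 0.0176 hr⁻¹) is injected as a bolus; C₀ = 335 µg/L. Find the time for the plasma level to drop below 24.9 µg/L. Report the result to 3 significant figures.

C(t) = C₀ e^(−kt)  ⇒  t = ln(C₀/C) / k
t = ln(335/24.9) / 0.01760 = 2.599 / 0.01760 ≈ 148 hours

148 hours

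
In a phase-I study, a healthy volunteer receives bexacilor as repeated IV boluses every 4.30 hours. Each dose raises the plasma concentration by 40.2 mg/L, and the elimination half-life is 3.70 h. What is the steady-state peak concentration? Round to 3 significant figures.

72.7 mg/L

k = ln 2 / 3.70 = 0.1873 h⁻¹
Fraction remaining after one interval: e^(−kτ) = e^(−0.1873 × 4.30) = 0.4468
R = 1 / (1 − 0.4468) = 1.808
Css,max = 40.2 × 1.808 ≈ 72.7 mg/L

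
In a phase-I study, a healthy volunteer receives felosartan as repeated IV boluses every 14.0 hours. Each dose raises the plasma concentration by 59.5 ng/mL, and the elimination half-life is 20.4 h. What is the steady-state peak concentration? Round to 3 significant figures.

k = ln 2 / 20.4 = 0.03398 h⁻¹
Fraction remaining after one interval: e^(−kτ) = e^(−0.03398 × 14.0) = 0.6215
R = 1 / (1 − 0.6215) = 2.642
Css,max = 59.5 × 2.642 ≈ 157 ng/mL

157 ng/mL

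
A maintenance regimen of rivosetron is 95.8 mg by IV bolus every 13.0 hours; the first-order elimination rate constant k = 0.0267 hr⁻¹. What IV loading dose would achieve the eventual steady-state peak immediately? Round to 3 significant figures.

Accumulation ratio R = 1 / (1 − e^(−kτ)) = 1 / (1 − e^(−0.02670×13.0)) = 1 / (1 − 0.7067) = 3.410
Loading dose = maintenance dose × R = 95.8 × 3.410 ≈ 327 mg

327 mg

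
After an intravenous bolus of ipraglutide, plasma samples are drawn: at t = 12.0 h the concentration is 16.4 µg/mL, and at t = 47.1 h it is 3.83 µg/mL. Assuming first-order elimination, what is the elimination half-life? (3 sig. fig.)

16.7 hours

k = ln(C₁/C₂) / (t₂ − t₁) = ln(16.4/3.83) / (47.1 − 12.0)
  = 1.454 / 35.10 = 0.04144 h⁻¹
t½ = ln 2 / k = ln 2 / 0.04144 ≈ 16.7 hours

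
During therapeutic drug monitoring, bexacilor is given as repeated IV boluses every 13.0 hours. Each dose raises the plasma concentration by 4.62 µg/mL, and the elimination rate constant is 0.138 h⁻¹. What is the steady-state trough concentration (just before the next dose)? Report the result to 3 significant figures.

Fraction remaining after one interval: e^(−kτ) = e^(−0.1380 × 13.0) = 0.1663
R = 1 / (1 − 0.1663) = 1.199
Css,max = 4.62 × 1.199 = 5.542 µg/mL
Css,min = Css,max × e^(−kτ) = 5.542 × 0.1663 ≈ 0.922 µg/mL

0.922 µg/mL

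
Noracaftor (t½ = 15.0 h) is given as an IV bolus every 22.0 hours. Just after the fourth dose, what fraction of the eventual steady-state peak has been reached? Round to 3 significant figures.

0.983

k = ln 2 / 15.0 = 0.04621 h⁻¹
f_n = 1 − e^(−nkτ) = 1 − e^(−4 × 0.04621 × 22.0) = 1 − e^(−4.066) = 1 − 0.01714 ≈ 0.983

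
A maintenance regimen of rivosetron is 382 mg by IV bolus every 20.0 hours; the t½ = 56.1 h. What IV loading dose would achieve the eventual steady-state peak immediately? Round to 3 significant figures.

1740 mg

k = ln 2 / 56.1 = 0.01236 h⁻¹
Accumulation ratio R = 1 / (1 − e^(−kτ)) = 1 / (1 − e^(−0.01236×20.0)) = 1 / (1 − 0.7811) = 4.567
Loading dose = maintenance dose × R = 382 × 4.567 ≈ 1740 mg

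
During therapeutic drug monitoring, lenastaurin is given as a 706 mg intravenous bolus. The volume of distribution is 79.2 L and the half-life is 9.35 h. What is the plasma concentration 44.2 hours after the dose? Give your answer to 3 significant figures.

C₀ = dose / V = 706 / 79.2 = 8.914 µg/mL
k = ln 2 / 9.35 = 0.07413 h⁻¹
C(t) = C₀ e^(−kt) = 8.914 × e^(−0.07413 × 44.2) = 8.914 × e^(−3.277) = 8.914 × 0.03775 ≈ 0.337 µg/mL

0.337 µg/mL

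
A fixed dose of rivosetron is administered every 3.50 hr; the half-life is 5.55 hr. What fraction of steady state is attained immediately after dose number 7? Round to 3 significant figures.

0.953

k = ln 2 / 5.55 = 0.1249 hr⁻¹
f_n = 1 − e^(−nkτ) = 1 − e^(−7 × 0.1249 × 3.50) = 1 − e^(−3.060) = 1 − 0.04690 ≈ 0.953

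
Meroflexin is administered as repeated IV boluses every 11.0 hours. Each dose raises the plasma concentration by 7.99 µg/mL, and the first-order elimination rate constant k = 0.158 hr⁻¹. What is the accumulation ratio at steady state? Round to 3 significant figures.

Fraction remaining after one interval: e^(−kτ) = e^(−0.1580 × 11.0) = 0.1759
R = 1 / (1 − 0.1759) = 1 / 0.8241 ≈ 1.21

1.21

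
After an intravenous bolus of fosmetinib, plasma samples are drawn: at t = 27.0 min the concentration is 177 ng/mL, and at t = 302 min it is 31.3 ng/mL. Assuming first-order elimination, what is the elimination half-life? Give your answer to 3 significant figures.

110 minutes

k = ln(C₁/C₂) / (t₂ − t₁) = ln(177/31.3) / (302 − 27.0)
  = 1.733 / 275.0 = 0.006300 min⁻¹
t½ = ln 2 / k = ln 2 / 0.006300 ≈ 110 minutes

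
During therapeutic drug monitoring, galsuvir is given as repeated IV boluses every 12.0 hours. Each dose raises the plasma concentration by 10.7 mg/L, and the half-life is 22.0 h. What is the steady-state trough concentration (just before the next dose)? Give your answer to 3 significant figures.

k = ln 2 / 22.0 = 0.03151 h⁻¹
Fraction remaining after one interval: e^(−kτ) = e^(−0.03151 × 12.0) = 0.6852
R = 1 / (1 − 0.6852) = 3.176
Css,max = 10.7 × 3.176 = 33.99 mg/L
Css,min = Css,max × e^(−kτ) = 33.99 × 0.6852 ≈ 23.3 mg/L

23.3 mg/L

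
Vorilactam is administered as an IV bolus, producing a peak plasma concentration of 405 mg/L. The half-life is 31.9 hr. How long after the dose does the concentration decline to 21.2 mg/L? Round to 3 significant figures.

136 hours

k = ln 2 / 31.9 = 0.02173 hr⁻¹
C(t) = C₀ e^(−kt)  ⇒  t = ln(C₀/C) / k
t = ln(405/21.2) / 0.02173 = 2.950 / 0.02173 ≈ 136 hours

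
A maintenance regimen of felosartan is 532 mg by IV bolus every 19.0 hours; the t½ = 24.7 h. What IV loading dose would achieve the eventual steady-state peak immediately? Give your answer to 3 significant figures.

k = ln 2 / 24.7 = 0.02806 h⁻¹
Accumulation ratio R = 1 / (1 − e^(−kτ)) = 1 / (1 − e^(−0.02806×19.0)) = 1 / (1 − 0.5867) = 2.420
Loading dose = maintenance dose × R = 532 × 2.420 ≈ 1290 mg

1290 mg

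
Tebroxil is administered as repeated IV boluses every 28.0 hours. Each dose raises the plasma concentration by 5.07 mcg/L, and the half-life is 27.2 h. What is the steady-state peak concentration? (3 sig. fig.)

k = ln 2 / 27.2 = 0.02548 h⁻¹
Fraction remaining after one interval: e^(−kτ) = e^(−0.02548 × 28.0) = 0.4899
R = 1 / (1 − 0.4899) = 1.960
Css,max = 5.07 × 1.960 ≈ 9.94 mcg/L

9.94 mcg/L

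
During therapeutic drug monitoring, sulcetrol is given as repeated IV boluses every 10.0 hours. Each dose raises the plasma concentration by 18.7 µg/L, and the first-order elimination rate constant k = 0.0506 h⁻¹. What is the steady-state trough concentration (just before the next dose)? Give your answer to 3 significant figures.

Fraction remaining after one interval: e^(−kτ) = e^(−0.05060 × 10.0) = 0.6029
R = 1 / (1 − 0.6029) = 2.518
Css,max = 18.7 × 2.518 = 47.09 µg/L
Css,min = Css,max × e^(−kτ) = 47.09 × 0.6029 ≈ 28.4 µg/L

28.4 µg/L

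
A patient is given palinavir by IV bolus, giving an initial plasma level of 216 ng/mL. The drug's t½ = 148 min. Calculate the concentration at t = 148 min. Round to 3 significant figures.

k = ln 2 / 148 = 0.004683 min⁻¹
148 min is 1.000 half-lives, so C = 216 × (1/2)^1.000 = 216 × 0.5000 ≈ 108 ng/mL

108 ng/mL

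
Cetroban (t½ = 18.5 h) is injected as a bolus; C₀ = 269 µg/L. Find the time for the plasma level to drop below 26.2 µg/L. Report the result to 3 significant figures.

k = ln 2 / 18.5 = 0.03747 h⁻¹
C(t) = C₀ e^(−kt)  ⇒  t = ln(C₀/C) / k
t = ln(269/26.2) / 0.03747 = 2.329 / 0.03747 ≈ 62.2 hours

62.2 hours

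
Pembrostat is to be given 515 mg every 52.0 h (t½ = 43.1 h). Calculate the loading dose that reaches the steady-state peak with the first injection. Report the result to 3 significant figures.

k = ln 2 / 43.1 = 0.01608 h⁻¹
Accumulation ratio R = 1 / (1 − e^(−kτ)) = 1 / (1 − e^(−0.01608×52.0)) = 1 / (1 − 0.4333) = 1.765
Loading dose = maintenance dose × R = 515 × 1.765 ≈ 909 mg

909 mg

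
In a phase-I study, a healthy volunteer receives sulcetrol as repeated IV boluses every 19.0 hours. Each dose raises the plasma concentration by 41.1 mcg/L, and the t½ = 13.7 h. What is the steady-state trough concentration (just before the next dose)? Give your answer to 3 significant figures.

k = ln 2 / 13.7 = 0.05059 h⁻¹
Fraction remaining after one interval: e^(−kτ) = e^(−0.05059 × 19.0) = 0.3824
R = 1 / (1 − 0.3824) = 1.619
Css,max = 41.1 × 1.619 = 66.55 mcg/L
Css,min = Css,max × e^(−kτ) = 66.55 × 0.3824 ≈ 25.4 mcg/L

25.4 mcg/L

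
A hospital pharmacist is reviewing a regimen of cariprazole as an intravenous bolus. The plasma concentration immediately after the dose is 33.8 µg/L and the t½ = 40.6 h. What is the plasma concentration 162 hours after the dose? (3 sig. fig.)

2.13 µg/L

k = ln 2 / 40.6 = 0.01707 h⁻¹
162 h is 3.990 half-lives, so C = 33.8 × (1/2)^3.990 = 33.8 × 0.06293 ≈ 2.13 µg/L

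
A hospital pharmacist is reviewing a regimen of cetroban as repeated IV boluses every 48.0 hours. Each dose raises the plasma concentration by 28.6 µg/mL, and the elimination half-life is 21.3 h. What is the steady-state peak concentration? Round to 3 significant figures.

k = ln 2 / 21.3 = 0.03254 h⁻¹
Fraction remaining after one interval: e^(−kτ) = e^(−0.03254 × 48.0) = 0.2097
R = 1 / (1 − 0.2097) = 1.265
Css,max = 28.6 × 1.265 ≈ 36.2 µg/mL

36.2 µg/mL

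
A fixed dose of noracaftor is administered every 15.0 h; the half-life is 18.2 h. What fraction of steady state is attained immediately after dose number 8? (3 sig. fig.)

0.990

k = ln 2 / 18.2 = 0.03809 h⁻¹
f_n = 1 − e^(−nkτ) = 1 − e^(−8 × 0.03809 × 15.0) = 1 − e^(−4.570) = 1 − 0.01036 ≈ 0.990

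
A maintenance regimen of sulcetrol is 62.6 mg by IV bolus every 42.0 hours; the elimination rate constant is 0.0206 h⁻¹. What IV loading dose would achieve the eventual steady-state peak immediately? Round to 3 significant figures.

108 mg

Accumulation ratio R = 1 / (1 − e^(−kτ)) = 1 / (1 − e^(−0.02060×42.0)) = 1 / (1 − 0.4210) = 1.727
Loading dose = maintenance dose × R = 62.6 × 1.727 ≈ 108 mg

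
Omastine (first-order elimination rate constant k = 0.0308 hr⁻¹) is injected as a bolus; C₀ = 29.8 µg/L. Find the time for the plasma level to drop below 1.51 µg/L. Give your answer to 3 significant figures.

96.8 hours

C(t) = C₀ e^(−kt)  ⇒  t = ln(C₀/C) / k
t = ln(29.8/1.51) / 0.03080 = 2.982 / 0.03080 ≈ 96.8 hours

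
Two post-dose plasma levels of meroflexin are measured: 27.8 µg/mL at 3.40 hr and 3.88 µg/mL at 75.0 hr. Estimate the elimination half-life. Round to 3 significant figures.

k = ln(C₁/C₂) / (t₂ − t₁) = ln(27.8/3.88) / (75.0 − 3.40)
  = 1.969 / 71.60 = 0.02750 hr⁻¹
t½ = ln 2 / k = ln 2 / 0.02750 ≈ 25.2 hours

25.2 hours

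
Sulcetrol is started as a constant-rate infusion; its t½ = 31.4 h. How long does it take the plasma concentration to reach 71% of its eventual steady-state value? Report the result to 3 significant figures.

k = ln 2 / 31.4 = 0.02207 h⁻¹
f = 1 − e^(−kt)  ⇒  t = −ln(1 − f) / k
t = −ln(1 − 0.71) / 0.02207 = 1.238 / 0.02207 ≈ 56.1 hours

56.1 hours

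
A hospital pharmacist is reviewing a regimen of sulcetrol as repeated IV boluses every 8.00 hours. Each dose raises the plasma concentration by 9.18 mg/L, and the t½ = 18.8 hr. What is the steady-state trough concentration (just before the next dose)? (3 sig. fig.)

k = ln 2 / 18.8 = 0.03687 hr⁻¹
Fraction remaining after one interval: e^(−kτ) = e^(−0.03687 × 8.00) = 0.7446
R = 1 / (1 − 0.7446) = 3.915
Css,max = 9.18 × 3.915 = 35.94 mg/L
Css,min = Css,max × e^(−kτ) = 35.94 × 0.7446 ≈ 26.8 mg/L

26.8 mg/L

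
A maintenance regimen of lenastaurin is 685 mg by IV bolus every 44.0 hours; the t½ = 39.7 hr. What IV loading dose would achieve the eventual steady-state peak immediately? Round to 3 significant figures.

1280 mg

k = ln 2 / 39.7 = 0.01746 hr⁻¹
Accumulation ratio R = 1 / (1 − e^(−kτ)) = 1 / (1 − e^(−0.01746×44.0)) = 1 / (1 − 0.4638) = 1.865
Loading dose = maintenance dose × R = 685 × 1.865 ≈ 1280 mg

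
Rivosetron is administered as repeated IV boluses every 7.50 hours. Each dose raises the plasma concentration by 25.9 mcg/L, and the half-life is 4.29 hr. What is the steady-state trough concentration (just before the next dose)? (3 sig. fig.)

k = ln 2 / 4.29 = 0.1616 hr⁻¹
Fraction remaining after one interval: e^(−kτ) = e^(−0.1616 × 7.50) = 0.2977
R = 1 / (1 − 0.2977) = 1.424
Css,max = 25.9 × 1.424 = 36.88 mcg/L
Css,min = Css,max × e^(−kτ) = 36.88 × 0.2977 ≈ 11.0 mcg/L

11.0 mcg/L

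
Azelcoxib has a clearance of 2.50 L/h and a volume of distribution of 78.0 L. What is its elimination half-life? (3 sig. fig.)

21.6 hours

k = CL / V = 2.50 / 78.0 = 0.03205 h⁻¹
t½ = ln 2 / k = ln 2 / 0.03205 ≈ 21.6 hours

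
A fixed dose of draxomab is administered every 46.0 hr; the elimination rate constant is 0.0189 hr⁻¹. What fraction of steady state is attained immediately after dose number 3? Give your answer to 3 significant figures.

0.926

f_n = 1 − e^(−nkτ) = 1 − e^(−3 × 0.01890 × 46.0) = 1 − e^(−2.608) = 1 − 0.07367 ≈ 0.926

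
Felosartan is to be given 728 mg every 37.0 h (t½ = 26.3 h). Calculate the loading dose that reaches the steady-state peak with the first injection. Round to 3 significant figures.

1170 mg

k = ln 2 / 26.3 = 0.02636 h⁻¹
Accumulation ratio R = 1 / (1 − e^(−kτ)) = 1 / (1 − e^(−0.02636×37.0)) = 1 / (1 − 0.3771) = 1.605
Loading dose = maintenance dose × R = 728 × 1.605 ≈ 1170 mg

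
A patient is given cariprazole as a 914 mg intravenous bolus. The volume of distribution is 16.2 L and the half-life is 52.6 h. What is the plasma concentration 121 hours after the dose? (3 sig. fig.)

11.5 mg/L

C₀ = dose / V = 914 / 16.2 = 56.42 mg/L
k = ln 2 / 52.6 = 0.01318 h⁻¹
C(t) = C₀ e^(−kt) = 56.42 × e^(−0.01318 × 121) = 56.42 × e^(−1.595) = 56.42 × 0.2030 ≈ 11.5 mg/L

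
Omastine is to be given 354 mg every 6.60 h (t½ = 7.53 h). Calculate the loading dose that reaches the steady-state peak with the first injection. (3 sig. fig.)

k = ln 2 / 7.53 = 0.09205 h⁻¹
Accumulation ratio R = 1 / (1 − e^(−kτ)) = 1 / (1 − e^(−0.09205×6.60)) = 1 / (1 − 0.5447) = 2.196
Loading dose = maintenance dose × R = 354 × 2.196 ≈ 777 mg

777 mg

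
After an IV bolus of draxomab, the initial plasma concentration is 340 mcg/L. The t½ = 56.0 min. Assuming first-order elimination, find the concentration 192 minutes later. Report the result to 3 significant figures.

k = ln 2 / 56.0 = 0.01238 min⁻¹
C(t) = C₀ e^(−kt) = 340 × e^(−0.01238 × 192) = 340 × e^(−2.377) = 340 × 0.09287 ≈ 31.6 mcg/L

31.6 mcg/L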